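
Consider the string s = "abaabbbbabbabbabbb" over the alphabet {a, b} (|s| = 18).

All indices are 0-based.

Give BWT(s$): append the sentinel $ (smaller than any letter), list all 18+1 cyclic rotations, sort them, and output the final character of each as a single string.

bb$bbbababbbbbaaaba

rank  rotation             last
    0  $abaabbbbabbabbabbb  b
    1  aabbbbabbabbabbb$ab  b
    2  abaabbbbabbabbabbb$  $
    3  abbabbabbb$abaabbbb  b
    4  abbabbb$abaabbbbabb  b
    5  abbb$abaabbbbabbabb  b
    6  abbbbabbabbabbb$aba  a
    7  b$abaabbbbabbabbabb  b
    8  baabbbbabbabbabbb$a  a
    9  babbabbabbb$abaabbb  b
   10  babbabbb$abaabbbbab  b
   11  babbb$abaabbbbabbab  b
   12  bb$abaabbbbabbabbab  b
   13  bbabbabbabbb$abaabb  b
   14  bbabbabbb$abaabbbba  a
   15  bbabbb$abaabbbbabba  a
   16  bbb$abaabbbbabbabba  a
   17  bbbabbabbabbb$abaab  b
   18  bbbbabbabbabbb$abaa  a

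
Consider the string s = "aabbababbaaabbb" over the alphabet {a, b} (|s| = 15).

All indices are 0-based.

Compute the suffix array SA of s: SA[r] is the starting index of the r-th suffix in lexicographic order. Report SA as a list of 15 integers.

sorted suffixes:
  #0 SA[0]=9  'aaabbb'
  #1 SA[1]=0  'aabbababbaaabbb'
  #2 SA[2]=10  'aabbb'
  #3 SA[3]=4  'ababbaaabbb'
  #4 SA[4]=6  'abbaaabbb'
  #5 SA[5]=1  'abbababbaaabbb'
  #6 SA[6]=11  'abbb'
  #7 SA[7]=14  'b'
  #8 SA[8]=8  'baaabbb'
  #9 SA[9]=3  'bababbaaabbb'
  #10 SA[10]=5  'babbaaabbb'
  #11 SA[11]=13  'bb'
  #12 SA[12]=7  'bbaaabbb'
  #13 SA[13]=2  'bbababbaaabbb'
  #14 SA[14]=12  'bbb'

[9, 0, 10, 4, 6, 1, 11, 14, 8, 3, 5, 13, 7, 2, 12]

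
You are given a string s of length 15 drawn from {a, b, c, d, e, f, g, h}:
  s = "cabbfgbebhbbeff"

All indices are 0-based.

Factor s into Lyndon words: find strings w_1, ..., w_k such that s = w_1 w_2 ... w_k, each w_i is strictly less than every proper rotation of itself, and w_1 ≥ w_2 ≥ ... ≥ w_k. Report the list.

emit factor 1: 'c' (i=0, period=1)
emit factor 2: 'abbfgbebhbbeff' (i=1, period=14)

["c", "abbfgbebhbbeff"]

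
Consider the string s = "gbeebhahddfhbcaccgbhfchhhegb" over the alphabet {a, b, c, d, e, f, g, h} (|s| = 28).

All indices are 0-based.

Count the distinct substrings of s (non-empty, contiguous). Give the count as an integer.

rank→(start, suffix):
  0 → (14, 'accgbhfchhhegb')
  1 → (6, 'ahddfhbcaccgbhfchhhegb')
  2 → (27, 'b')
  3 → (12, 'bcaccgbhfchhhegb')
  4 → (1, 'beebhahddfhbcaccgbhfchhhegb')
  5 → (4, 'bhahddfhbcaccgbhfchhhegb')
  6 → (18, 'bhfchhhegb')
  7 → (13, 'caccgbhfchhhegb')
  8 → (15, 'ccgbhfchhhegb')
  9 → (16, 'cgbhfchhhegb')
  10 → (21, 'chhhegb')
  11 → (8, 'ddfhbcaccgbhfchhhegb')
  12 → (9, 'dfhbcaccgbhfchhhegb')
  13 → (3, 'ebhahddfhbcaccgbhfchhhegb')
  14 → (2, 'eebhahddfhbcaccgbhfchhhegb')
  15 → (25, 'egb')
  16 → (20, 'fchhhegb')
  17 → (10, 'fhbcaccgbhfchhhegb')
  18 → (26, 'gb')
  19 → (0, 'gbeebhahddfhbcaccgbhfchhhegb')
  20 → (17, 'gbhfchhhegb')
  21 → (5, 'hahddfhbcaccgbhfchhhegb')
  22 → (11, 'hbcaccgbhfchhhegb')
  23 → (7, 'hddfhbcaccgbhfchhhegb')
  24 → (24, 'hegb')
  25 → (19, 'hfchhhegb')
  26 → (23, 'hhegb')
  27 → (22, 'hhhegb')

SA = [14, 6, 27, 12, 1, 4, 18, 13, 15, 16, 21, 8, 9, 3, 2, 25, 20, 10, 26, 0, 17, 5, 11, 7, 24, 19, 23, 22]
i: (SA[i-1],SA[i]) lcp shared
  1: (14,6) 1 'a'
  2: (6,27) 0 ''
  3: (27,12) 1 'b'
  4: (12,1) 1 'b'
  5: (1,4) 1 'b'
  6: (4,18) 2 'bh'
  7: (18,13) 0 ''
  8: (13,15) 1 'c'
  9: (15,16) 1 'c'
  10: (16,21) 1 'c'
  11: (21,8) 0 ''
  12: (8,9) 1 'd'
  13: (9,3) 0 ''
  14: (3,2) 1 'e'
  15: (2,25) 1 'e'
  16: (25,20) 0 ''
  17: (20,10) 1 'f'
  18: (10,26) 0 ''
  19: (26,0) 2 'gb'
  20: (0,17) 2 'gb'
  21: (17,5) 0 ''
  22: (5,11) 1 'h'
  23: (11,7) 1 'h'
  24: (7,24) 1 'h'
  25: (24,19) 1 'h'
  26: (19,23) 1 'h'
  27: (23,22) 2 'hh'

n(n+1)/2 = 28·29/2 = 406
Σ LCP = 0 + 1 + 0 + 1 + 1 + 1 + 2 + 0 + 1 + 1 + 1 + 0 + 1 + 0 + 1 + 1 + 0 + 1 + 0 + 2 + 2 + 0 + 1 + 1 + 1 + 1 + 1 + 2 = 24
distinct = 406 − 24 = 382

382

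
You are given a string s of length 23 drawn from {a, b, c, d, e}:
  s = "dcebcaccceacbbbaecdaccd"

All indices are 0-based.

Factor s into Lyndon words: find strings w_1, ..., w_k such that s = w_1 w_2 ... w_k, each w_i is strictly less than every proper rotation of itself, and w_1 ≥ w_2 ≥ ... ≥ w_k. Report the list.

["d", "ce", "bc", "accce", "acbbbaecdaccd"]

emit factor 1: 'd' (i=0, period=1)
emit factor 2: 'ce' (i=1, period=2)
emit factor 3: 'bc' (i=3, period=2)
emit factor 4: 'accce' (i=5, period=5)
emit factor 5: 'acbbbaecdaccd' (i=10, period=13)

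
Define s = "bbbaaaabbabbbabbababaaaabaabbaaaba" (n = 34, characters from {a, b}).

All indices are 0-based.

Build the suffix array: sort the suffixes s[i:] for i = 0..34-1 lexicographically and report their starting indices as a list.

[33, 20, 3, 29, 21, 4, 30, 22, 25, 5, 31, 18, 23, 16, 26, 13, 6, 9, 32, 19, 2, 28, 24, 17, 15, 12, 8, 1, 27, 14, 11, 7, 0, 10]

sorted suffixes:
  #0 SA[0]=33  'a'
  #1 SA[1]=20  'aaaabaabbaaaba'
  #2 SA[2]=3  'aaaabbabbbabbababaaaabaabbaaaba'
  #3 SA[3]=29  'aaaba'
  #4 SA[4]=21  'aaabaabbaaaba'
  #5 SA[5]=4  'aaabbabbbabbababaaaabaabbaaaba'
  #6 SA[6]=30  'aaba'
  #7 SA[7]=22  'aabaabbaaaba'
  #8 SA[8]=25  'aabbaaaba'
  #9 SA[9]=5  'aabbabbbabbababaaaabaabbaaaba'
  #10 SA[10]=31  'aba'
  #11 SA[11]=18  'abaaaabaabbaaaba'
  #12 SA[12]=23  'abaabbaaaba'
  #13 SA[13]=16  'ababaaaabaabbaaaba'
  #14 SA[14]=26  'abbaaaba'
  #15 SA[15]=13  'abbababaaaabaabbaaaba'
  #16 SA[16]=6  'abbabbbabbababaaaabaabbaaaba'
  #17 SA[17]=9  'abbbabbababaaaabaabbaaaba'
  #18 SA[18]=32  'ba'
  #19 SA[19]=19  'baaaabaabbaaaba'
  #20 SA[20]=2  'baaaabbabbbabbababaaaabaabbaaaba'
  #21 SA[21]=28  'baaaba'
  #22 SA[22]=24  'baabbaaaba'
  #23 SA[23]=17  'babaaaabaabbaaaba'
  #24 SA[24]=15  'bababaaaabaabbaaaba'
  #25 SA[25]=12  'babbababaaaabaabbaaaba'
  #26 SA[26]=8  'babbbabbababaaaabaabbaaaba'
  #27 SA[27]=1  'bbaaaabbabbbabbababaaaabaabbaaaba'
  #28 SA[28]=27  'bbaaaba'
  #29 SA[29]=14  'bbababaaaabaabbaaaba'
  #30 SA[30]=11  'bbabbababaaaabaabbaaaba'
  #31 SA[31]=7  'bbabbbabbababaaaabaabbaaaba'
  #32 SA[32]=0  'bbbaaaabbabbbabbababaaaabaabbaaaba'
  #33 SA[33]=10  'bbbabbababaaaabaabbaaaba'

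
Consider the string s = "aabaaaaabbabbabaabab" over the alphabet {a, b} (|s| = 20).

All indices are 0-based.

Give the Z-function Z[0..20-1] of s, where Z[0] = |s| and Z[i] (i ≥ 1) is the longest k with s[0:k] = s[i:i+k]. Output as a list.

Z[0]=20
i=1: i≥r, start 0; Z[1]=1 grow→box=[1,2)
i=2: i≥r, start 0; Z[2]=0
i=3: i≥r, start 0; Z[3]=2 grow→box=[3,5)
i=4: min(r-i=1, Z[1]=1)=1; Z[4]=2 grow→box=[4,6)
i=5: min(r-i=1, Z[1]=1)=1; Z[5]=2 grow→box=[5,7)
i=6: min(r-i=1, Z[1]=1)=1; Z[6]=3 grow→box=[6,9)
i=7: min(r-i=2, Z[1]=1)=1; Z[7]=1
i=8: min(r-i=1, Z[2]=0)=0; Z[8]=0
i=9: i≥r, start 0; Z[9]=0
i=10: i≥r, start 0; Z[10]=1 grow→box=[10,11)
i=11: i≥r, start 0; Z[11]=0
i=12: i≥r, start 0; Z[12]=0
i=13: i≥r, start 0; Z[13]=1 grow→box=[13,14)
i=14: i≥r, start 0; Z[14]=0
i=15: i≥r, start 0; Z[15]=4 grow→box=[15,19)
i=16: min(r-i=3, Z[1]=1)=1; Z[16]=1
i=17: min(r-i=2, Z[2]=0)=0; Z[17]=0
i=18: min(r-i=1, Z[3]=2)=1; Z[18]=1
i=19: i≥r, start 0; Z[19]=0

[20, 1, 0, 2, 2, 2, 3, 1, 0, 0, 1, 0, 0, 1, 0, 4, 1, 0, 1, 0]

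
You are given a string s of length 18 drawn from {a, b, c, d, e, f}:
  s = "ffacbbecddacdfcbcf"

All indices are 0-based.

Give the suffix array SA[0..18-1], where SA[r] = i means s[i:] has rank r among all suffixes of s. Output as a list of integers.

[2, 10, 4, 15, 5, 3, 14, 7, 11, 16, 9, 8, 12, 6, 17, 1, 13, 0]

rank→(start, suffix):
  0 → (2, 'acbbecddacdfcbcf')
  1 → (10, 'acdfcbcf')
  2 → (4, 'bbecddacdfcbcf')
  3 → (15, 'bcf')
  4 → (5, 'becddacdfcbcf')
  5 → (3, 'cbbecddacdfcbcf')
  6 → (14, 'cbcf')
  7 → (7, 'cddacdfcbcf')
  8 → (11, 'cdfcbcf')
  9 → (16, 'cf')
  10 → (9, 'dacdfcbcf')
  11 → (8, 'ddacdfcbcf')
  12 → (12, 'dfcbcf')
  13 → (6, 'ecddacdfcbcf')
  14 → (17, 'f')
  15 → (1, 'facbbecddacdfcbcf')
  16 → (13, 'fcbcf')
  17 → (0, 'ffacbbecddacdfcbcf')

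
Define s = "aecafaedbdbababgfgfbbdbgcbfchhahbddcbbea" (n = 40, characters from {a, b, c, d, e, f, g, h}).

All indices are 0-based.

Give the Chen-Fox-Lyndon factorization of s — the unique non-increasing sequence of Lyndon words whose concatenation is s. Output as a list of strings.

["aecafaedbdb", "ababgfgfbbdbgcbfchhahbddcbbe", "a"]

emit factor 1: 'aecafaedbdb' (i=0, period=11)
emit factor 2: 'ababgfgfbbdbgcbfchhahbddcbbe' (i=11, period=28)
emit factor 3: 'a' (i=39, period=1)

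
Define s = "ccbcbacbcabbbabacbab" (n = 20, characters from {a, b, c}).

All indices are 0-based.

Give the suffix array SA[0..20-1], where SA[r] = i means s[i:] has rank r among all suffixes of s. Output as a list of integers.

rank→(start, suffix):
  0 → (18, 'ab')
  1 → (13, 'abacbab')
  2 → (9, 'abbbabacbab')
  3 → (15, 'acbab')
  4 → (5, 'acbcabbbabacbab')
  5 → (19, 'b')
  6 → (17, 'bab')
  7 → (12, 'babacbab')
  8 → (14, 'bacbab')
  9 → (4, 'bacbcabbbabacbab')
  10 → (11, 'bbabacbab')
  11 → (10, 'bbbabacbab')
  12 → (7, 'bcabbbabacbab')
  13 → (2, 'bcbacbcabbbabacbab')
  14 → (8, 'cabbbabacbab')
  15 → (16, 'cbab')
  16 → (3, 'cbacbcabbbabacbab')
  17 → (6, 'cbcabbbabacbab')
  18 → (1, 'cbcbacbcabbbabacbab')
  19 → (0, 'ccbcbacbcabbbabacbab')

[18, 13, 9, 15, 5, 19, 17, 12, 14, 4, 11, 10, 7, 2, 8, 16, 3, 6, 1, 0]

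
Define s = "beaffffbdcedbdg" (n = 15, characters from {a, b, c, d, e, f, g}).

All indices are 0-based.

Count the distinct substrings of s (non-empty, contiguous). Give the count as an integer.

sorted suffixes:
  #0 SA[0]=2  'affffbdcedbdg'
  #1 SA[1]=7  'bdcedbdg'
  #2 SA[2]=12  'bdg'
  #3 SA[3]=0  'beaffffbdcedbdg'
  #4 SA[4]=9  'cedbdg'
  #5 SA[5]=11  'dbdg'
  #6 SA[6]=8  'dcedbdg'
  #7 SA[7]=13  'dg'
  #8 SA[8]=1  'eaffffbdcedbdg'
  #9 SA[9]=10  'edbdg'
  #10 SA[10]=6  'fbdcedbdg'
  #11 SA[11]=5  'ffbdcedbdg'
  #12 SA[12]=4  'fffbdcedbdg'
  #13 SA[13]=3  'ffffbdcedbdg'
  #14 SA[14]=14  'g'

SA = [2, 7, 12, 0, 9, 11, 8, 13, 1, 10, 6, 5, 4, 3, 14]
i: (SA[i-1],SA[i]) lcp shared
  1: (2,7) 0 ''
  2: (7,12) 2 'bd'
  3: (12,0) 1 'b'
  4: (0,9) 0 ''
  5: (9,11) 0 ''
  6: (11,8) 1 'd'
  7: (8,13) 1 'd'
  8: (13,1) 0 ''
  9: (1,10) 1 'e'
  10: (10,6) 0 ''
  11: (6,5) 1 'f'
  12: (5,4) 2 'ff'
  13: (4,3) 3 'fff'
  14: (3,14) 0 ''

n(n+1)/2 = 15·16/2 = 120
Σ LCP = 0 + 0 + 2 + 1 + 0 + 0 + 1 + 1 + 0 + 1 + 0 + 1 + 2 + 3 + 0 = 12
distinct = 120 − 12 = 108

108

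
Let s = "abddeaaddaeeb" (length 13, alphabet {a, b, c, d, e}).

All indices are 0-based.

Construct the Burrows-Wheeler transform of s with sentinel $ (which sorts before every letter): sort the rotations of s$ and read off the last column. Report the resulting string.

rank  rotation        last
    0  $abddeaaddaeeb  b
    1  aaddaeeb$abdde  e
    2  abddeaaddaeeb$  $
    3  addaeeb$abddea  a
    4  aeeb$abddeaadd  d
    5  b$abddeaaddaee  e
    6  bddeaaddaeeb$a  a
    7  daeeb$abddeaad  d
    8  ddaeeb$abddeaa  a
    9  ddeaaddaeeb$ab  b
   10  deaaddaeeb$abd  d
   11  eaaddaeeb$abdd  d
   12  eb$abddeaaddae  e
   13  eeb$abddeaadda  a

be$adeadabddea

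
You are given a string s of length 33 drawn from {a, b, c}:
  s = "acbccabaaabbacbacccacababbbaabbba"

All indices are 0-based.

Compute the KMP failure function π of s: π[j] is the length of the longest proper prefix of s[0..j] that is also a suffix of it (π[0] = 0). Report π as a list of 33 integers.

π[0] = 0
j=1 s[j]='c': π[1]=0 (border '')
j=2 s[j]='b': π[2]=0 (border '')
j=3 s[j]='c': π[3]=0 (border '')
j=4 s[j]='c': π[4]=0 (border '')
j=5 s[j]='a': π[5]=1 (border 'a')
j=6 s[j]='b': k: 1→0; π[6]=0 (border '')
j=7 s[j]='a': π[7]=1 (border 'a')
j=8 s[j]='a': k: 1→0; π[8]=1 (border 'a')
j=9 s[j]='a': k: 1→0; π[9]=1 (border 'a')
j=10 s[j]='b': k: 1→0; π[10]=0 (border '')
j=11 s[j]='b': π[11]=0 (border '')
j=12 s[j]='a': π[12]=1 (border 'a')
j=13 s[j]='c': π[13]=2 (border 'ac')
j=14 s[j]='b': π[14]=3 (border 'acb')
j=15 s[j]='a': k: 3→0; π[15]=1 (border 'a')
j=16 s[j]='c': π[16]=2 (border 'ac')
j=17 s[j]='c': k: 2→0; π[17]=0 (border '')
j=18 s[j]='c': π[18]=0 (border '')
j=19 s[j]='a': π[19]=1 (border 'a')
j=20 s[j]='c': π[20]=2 (border 'ac')
j=21 s[j]='a': k: 2→0; π[21]=1 (border 'a')
j=22 s[j]='b': k: 1→0; π[22]=0 (border '')
j=23 s[j]='a': π[23]=1 (border 'a')
j=24 s[j]='b': k: 1→0; π[24]=0 (border '')
j=25 s[j]='b': π[25]=0 (border '')
j=26 s[j]='b': π[26]=0 (border '')
j=27 s[j]='a': π[27]=1 (border 'a')
j=28 s[j]='a': k: 1→0; π[28]=1 (border 'a')
j=29 s[j]='b': k: 1→0; π[29]=0 (border '')
j=30 s[j]='b': π[30]=0 (border '')
j=31 s[j]='b': π[31]=0 (border '')
j=32 s[j]='a': π[32]=1 (border 'a')

[0, 0, 0, 0, 0, 1, 0, 1, 1, 1, 0, 0, 1, 2, 3, 1, 2, 0, 0, 1, 2, 1, 0, 1, 0, 0, 0, 1, 1, 0, 0, 0, 1]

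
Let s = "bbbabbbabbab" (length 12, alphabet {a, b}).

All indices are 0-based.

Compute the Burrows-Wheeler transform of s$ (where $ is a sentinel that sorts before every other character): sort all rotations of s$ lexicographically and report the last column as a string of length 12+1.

bbbbabbbabba$

rank  rotation       last
    0  $bbbabbbabbab  b
    1  ab$bbbabbbabb  b
    2  abbab$bbbabbb  b
    3  abbbabbab$bbb  b
    4  b$bbbabbbabba  a
    5  bab$bbbabbbab  b
    6  babbab$bbbabb  b
    7  babbbabbab$bb  b
    8  bbab$bbbabbba  a
    9  bbabbab$bbbab  b
   10  bbabbbabbab$b  b
   11  bbbabbab$bbba  a
   12  bbbabbbabbab$  $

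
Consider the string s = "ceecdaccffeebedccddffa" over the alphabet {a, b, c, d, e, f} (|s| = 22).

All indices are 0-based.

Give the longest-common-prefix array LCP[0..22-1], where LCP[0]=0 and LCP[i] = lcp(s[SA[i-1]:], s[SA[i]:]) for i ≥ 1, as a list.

[0, 1, 0, 0, 2, 1, 2, 1, 1, 0, 1, 1, 1, 0, 1, 1, 1, 2, 0, 1, 1, 2]

rank→(start, suffix):
  0 → (21, 'a')
  1 → (5, 'accffeebedccddffa')
  2 → (12, 'bedccddffa')
  3 → (15, 'ccddffa')
  4 → (6, 'ccffeebedccddffa')
  5 → (3, 'cdaccffeebedccddffa')
  6 → (16, 'cddffa')
  7 → (0, 'ceecdaccffeebedccddffa')
  8 → (7, 'cffeebedccddffa')
  9 → (4, 'daccffeebedccddffa')
  10 → (14, 'dccddffa')
  11 → (17, 'ddffa')
  12 → (18, 'dffa')
  13 → (11, 'ebedccddffa')
  14 → (2, 'ecdaccffeebedccddffa')
  15 → (13, 'edccddffa')
  16 → (10, 'eebedccddffa')
  17 → (1, 'eecdaccffeebedccddffa')
  18 → (20, 'fa')
  19 → (9, 'feebedccddffa')
  20 → (19, 'ffa')
  21 → (8, 'ffeebedccddffa')

SA = [21, 5, 12, 15, 6, 3, 16, 0, 7, 4, 14, 17, 18, 11, 2, 13, 10, 1, 20, 9, 19, 8]
i: (SA[i-1],SA[i]) lcp shared
  1: (21,5) 1 'a'
  2: (5,12) 0 ''
  3: (12,15) 0 ''
  4: (15,6) 2 'cc'
  5: (6,3) 1 'c'
  6: (3,16) 2 'cd'
  7: (16,0) 1 'c'
  8: (0,7) 1 'c'
  9: (7,4) 0 ''
  10: (4,14) 1 'd'
  11: (14,17) 1 'd'
  12: (17,18) 1 'd'
  13: (18,11) 0 ''
  14: (11,2) 1 'e'
  15: (2,13) 1 'e'
  16: (13,10) 1 'e'
  17: (10,1) 2 'ee'
  18: (1,20) 0 ''
  19: (20,9) 1 'f'
  20: (9,19) 1 'f'
  21: (19,8) 2 'ff'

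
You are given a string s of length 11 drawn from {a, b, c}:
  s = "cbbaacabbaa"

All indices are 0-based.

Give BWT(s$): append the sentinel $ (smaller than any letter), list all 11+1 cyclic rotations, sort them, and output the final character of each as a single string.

rank  rotation      last
    0  $cbbaacabbaa  a
    1  a$cbbaacabba  a
    2  aa$cbbaacabb  b
    3  aacabbaa$cbb  b
    4  abbaa$cbbaac  c
    5  acabbaa$cbba  a
    6  baa$cbbaacab  b
    7  baacabbaa$cb  b
    8  bbaa$cbbaaca  a
    9  bbaacabbaa$c  c
   10  cabbaa$cbbaa  a
   11  cbbaacabbaa$  $

aabbcabbaca$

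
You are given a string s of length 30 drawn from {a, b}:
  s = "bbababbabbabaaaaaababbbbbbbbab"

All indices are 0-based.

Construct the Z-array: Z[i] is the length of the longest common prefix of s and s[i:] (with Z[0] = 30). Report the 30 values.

Z[0]=30
i=1: outside box; Z[1]=1 scan→box=[1,2)
i=2: outside box; Z[2]=0
i=3: outside box; Z[3]=1 scan→box=[3,4)
i=4: outside box; Z[4]=0
i=5: outside box; Z[5]=4 scan→box=[5,9)
i=6: min(r-i=3, Z[1]=1)=1; Z[6]=1
i=7: min(r-i=2, Z[2]=0)=0; Z[7]=0
i=8: min(r-i=1, Z[3]=1)=1; Z[8]=5 scan→box=[8,13)
i=9: min(r-i=4, Z[1]=1)=1; Z[9]=1
i=10: min(r-i=3, Z[2]=0)=0; Z[10]=0
i=11: min(r-i=2, Z[3]=1)=1; Z[11]=1
i=12: min(r-i=1, Z[4]=0)=0; Z[12]=0
i=13: outside box; Z[13]=0
i=14: outside box; Z[14]=0
i=15: outside box; Z[15]=0
i=16: outside box; Z[16]=0
i=17: outside box; Z[17]=0
i=18: outside box; Z[18]=1 scan→box=[18,19)
i=19: outside box; Z[19]=0
i=20: outside box; Z[20]=2 scan→box=[20,22)
i=21: min(r-i=1, Z[1]=1)=1; Z[21]=2 scan→box=[21,23)
i=22: min(r-i=1, Z[1]=1)=1; Z[22]=2 scan→box=[22,24)
i=23: min(r-i=1, Z[1]=1)=1; Z[23]=2 scan→box=[23,25)
i=24: min(r-i=1, Z[1]=1)=1; Z[24]=2 scan→box=[24,26)
i=25: min(r-i=1, Z[1]=1)=1; Z[25]=2 scan→box=[25,27)
i=26: min(r-i=1, Z[1]=1)=1; Z[26]=4 scan→box=[26,30)
i=27: min(r-i=3, Z[1]=1)=1; Z[27]=1
i=28: min(r-i=2, Z[2]=0)=0; Z[28]=0
i=29: min(r-i=1, Z[3]=1)=1; Z[29]=1

[30, 1, 0, 1, 0, 4, 1, 0, 5, 1, 0, 1, 0, 0, 0, 0, 0, 0, 1, 0, 2, 2, 2, 2, 2, 2, 4, 1, 0, 1]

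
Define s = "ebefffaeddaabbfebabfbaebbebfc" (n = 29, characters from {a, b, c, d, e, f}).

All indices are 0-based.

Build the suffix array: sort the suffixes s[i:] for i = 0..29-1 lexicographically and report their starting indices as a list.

rank | idx | suffix
   0 |  10 | aabbfebabfbaebbebfc
   1 |  11 | abbfebabfbaebbebfc
   2 |  17 | abfbaebbebfc
   3 |  21 | aebbebfc
   4 |   6 | aeddaabbfebabfbaebbebfc
   5 |  16 | babfbaebbebfc
   6 |  20 | baebbebfc
   7 |  23 | bbebfc
   8 |  12 | bbfebabfbaebbebfc
   9 |  24 | bebfc
  10 |   1 | befffaeddaabbfebabfbaebbebfc
  11 |  18 | bfbaebbebfc
  12 |  26 | bfc
  13 |  13 | bfebabfbaebbebfc
  14 |  28 | c
  15 |   9 | daabbfebabfbaebbebfc
  16 |   8 | ddaabbfebabfbaebbebfc
  17 |  15 | ebabfbaebbebfc
  18 |  22 | ebbebfc
  19 |   0 | ebefffaeddaabbfebabfbaebbebfc
  20 |  25 | ebfc
  21 |   7 | eddaabbfebabfbaebbebfc
  22 |   2 | efffaeddaabbfebabfbaebbebfc
  23 |   5 | faeddaabbfebabfbaebbebfc
  24 |  19 | fbaebbebfc
  25 |  27 | fc
  26 |  14 | febabfbaebbebfc
  27 |   4 | ffaeddaabbfebabfbaebbebfc
  28 |   3 | fffaeddaabbfebabfbaebbebfc

[10, 11, 17, 21, 6, 16, 20, 23, 12, 24, 1, 18, 26, 13, 28, 9, 8, 15, 22, 0, 25, 7, 2, 5, 19, 27, 14, 4, 3]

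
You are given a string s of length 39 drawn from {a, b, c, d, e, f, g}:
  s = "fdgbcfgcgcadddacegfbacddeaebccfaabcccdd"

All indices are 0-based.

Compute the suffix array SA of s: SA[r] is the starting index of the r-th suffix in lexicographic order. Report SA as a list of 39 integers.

rank→(start, suffix):
  0 → (31, 'aabcccdd')
  1 → (32, 'abcccdd')
  2 → (20, 'acddeaebccfaabcccdd')
  3 → (14, 'acegfbacddeaebccfaabcccdd')
  4 → (10, 'adddacegfbacddeaebccfaabcccdd')
  5 → (25, 'aebccfaabcccdd')
  6 → (19, 'bacddeaebccfaabcccdd')
  7 → (33, 'bcccdd')
  8 → (27, 'bccfaabcccdd')
  9 → (3, 'bcfgcgcadddacegfbacddeaebccfaabcccdd')
  10 → (9, 'cadddacegfbacddeaebccfaabcccdd')
  11 → (34, 'cccdd')
  12 → (35, 'ccdd')
  13 → (28, 'ccfaabcccdd')
  14 → (36, 'cdd')
  15 → (21, 'cddeaebccfaabcccdd')
  16 → (15, 'cegfbacddeaebccfaabcccdd')
  17 → (29, 'cfaabcccdd')
  18 → (4, 'cfgcgcadddacegfbacddeaebccfaabcccdd')
  19 → (7, 'cgcadddacegfbacddeaebccfaabcccdd')
  20 → (38, 'd')
  21 → (13, 'dacegfbacddeaebccfaabcccdd')
  22 → (37, 'dd')
  23 → (12, 'ddacegfbacddeaebccfaabcccdd')
  24 → (11, 'dddacegfbacddeaebccfaabcccdd')
  25 → (22, 'ddeaebccfaabcccdd')
  26 → (23, 'deaebccfaabcccdd')
  27 → (1, 'dgbcfgcgcadddacegfbacddeaebccfaabcccdd')
  28 → (24, 'eaebccfaabcccdd')
  29 → (26, 'ebccfaabcccdd')
  30 → (16, 'egfbacddeaebccfaabcccdd')
  31 → (30, 'faabcccdd')
  32 → (18, 'fbacddeaebccfaabcccdd')
  33 → (0, 'fdgbcfgcgcadddacegfbacddeaebccfaabcccdd')
  34 → (5, 'fgcgcadddacegfbacddeaebccfaabcccdd')
  35 → (2, 'gbcfgcgcadddacegfbacddeaebccfaabcccdd')
  36 → (8, 'gcadddacegfbacddeaebccfaabcccdd')
  37 → (6, 'gcgcadddacegfbacddeaebccfaabcccdd')
  38 → (17, 'gfbacddeaebccfaabcccdd')

[31, 32, 20, 14, 10, 25, 19, 33, 27, 3, 9, 34, 35, 28, 36, 21, 15, 29, 4, 7, 38, 13, 37, 12, 11, 22, 23, 1, 24, 26, 16, 30, 18, 0, 5, 2, 8, 6, 17]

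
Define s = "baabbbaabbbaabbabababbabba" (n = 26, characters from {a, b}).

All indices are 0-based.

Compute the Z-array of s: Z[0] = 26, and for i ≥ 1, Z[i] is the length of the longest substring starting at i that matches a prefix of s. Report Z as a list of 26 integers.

[26, 0, 0, 1, 1, 10, 0, 0, 1, 1, 5, 0, 0, 1, 2, 0, 2, 0, 2, 0, 1, 2, 0, 1, 2, 0]

Z[0]=26
i=1: outside box; Z[1]=0
i=2: outside box; Z[2]=0
i=3: outside box; Z[3]=1 scan→box=[3,4)
i=4: outside box; Z[4]=1 scan→box=[4,5)
i=5: outside box; Z[5]=10 scan→box=[5,15)
i=6: min(r-i=9, Z[1]=0)=0; Z[6]=0
i=7: min(r-i=8, Z[2]=0)=0; Z[7]=0
i=8: min(r-i=7, Z[3]=1)=1; Z[8]=1
i=9: min(r-i=6, Z[4]=1)=1; Z[9]=1
i=10: min(r-i=5, Z[5]=10)=5; Z[10]=5
i=11: min(r-i=4, Z[6]=0)=0; Z[11]=0
i=12: min(r-i=3, Z[7]=0)=0; Z[12]=0
i=13: min(r-i=2, Z[8]=1)=1; Z[13]=1
i=14: min(r-i=1, Z[9]=1)=1; Z[14]=2 scan→box=[14,16)
i=15: min(r-i=1, Z[1]=0)=0; Z[15]=0
i=16: outside box; Z[16]=2 scan→box=[16,18)
i=17: min(r-i=1, Z[1]=0)=0; Z[17]=0
i=18: outside box; Z[18]=2 scan→box=[18,20)
i=19: min(r-i=1, Z[1]=0)=0; Z[19]=0
i=20: outside box; Z[20]=1 scan→box=[20,21)
i=21: outside box; Z[21]=2 scan→box=[21,23)
i=22: min(r-i=1, Z[1]=0)=0; Z[22]=0
i=23: outside box; Z[23]=1 scan→box=[23,24)
i=24: outside box; Z[24]=2 scan→box=[24,26)
i=25: min(r-i=1, Z[1]=0)=0; Z[25]=0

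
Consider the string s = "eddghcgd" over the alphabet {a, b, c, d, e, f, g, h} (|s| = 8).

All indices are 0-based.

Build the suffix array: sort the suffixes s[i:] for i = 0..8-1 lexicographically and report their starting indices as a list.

rank→(start, suffix):
  0 → (5, 'cgd')
  1 → (7, 'd')
  2 → (1, 'ddghcgd')
  3 → (2, 'dghcgd')
  4 → (0, 'eddghcgd')
  5 → (6, 'gd')
  6 → (3, 'ghcgd')
  7 → (4, 'hcgd')

[5, 7, 1, 2, 0, 6, 3, 4]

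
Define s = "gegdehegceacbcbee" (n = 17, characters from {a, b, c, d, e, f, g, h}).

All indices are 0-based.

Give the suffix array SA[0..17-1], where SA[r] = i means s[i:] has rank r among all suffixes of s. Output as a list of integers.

rank→(start, suffix):
  0 → (10, 'acbcbee')
  1 → (12, 'bcbee')
  2 → (14, 'bee')
  3 → (11, 'cbcbee')
  4 → (13, 'cbee')
  5 → (8, 'ceacbcbee')
  6 → (3, 'dehegceacbcbee')
  7 → (16, 'e')
  8 → (9, 'eacbcbee')
  9 → (15, 'ee')
  10 → (6, 'egceacbcbee')
  11 → (1, 'egdehegceacbcbee')
  12 → (4, 'ehegceacbcbee')
  13 → (7, 'gceacbcbee')
  14 → (2, 'gdehegceacbcbee')
  15 → (0, 'gegdehegceacbcbee')
  16 → (5, 'hegceacbcbee')

[10, 12, 14, 11, 13, 8, 3, 16, 9, 15, 6, 1, 4, 7, 2, 0, 5]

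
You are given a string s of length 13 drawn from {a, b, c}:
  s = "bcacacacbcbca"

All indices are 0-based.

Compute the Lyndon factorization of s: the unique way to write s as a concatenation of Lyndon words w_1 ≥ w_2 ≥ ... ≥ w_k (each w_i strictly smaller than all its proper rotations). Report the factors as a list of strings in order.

["bc", "acacacbcbc", "a"]

emit factor 1: 'bc' (i=0, period=2)
emit factor 2: 'acacacbcbc' (i=2, period=10)
emit factor 3: 'a' (i=12, period=1)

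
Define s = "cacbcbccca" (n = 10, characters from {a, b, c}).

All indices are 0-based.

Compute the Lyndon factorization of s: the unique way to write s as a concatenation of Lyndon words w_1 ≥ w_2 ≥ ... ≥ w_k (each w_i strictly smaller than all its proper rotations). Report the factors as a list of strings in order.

emit factor 1: 'c' (i=0, period=1)
emit factor 2: 'acbcbccc' (i=1, period=8)
emit factor 3: 'a' (i=9, period=1)

["c", "acbcbccc", "a"]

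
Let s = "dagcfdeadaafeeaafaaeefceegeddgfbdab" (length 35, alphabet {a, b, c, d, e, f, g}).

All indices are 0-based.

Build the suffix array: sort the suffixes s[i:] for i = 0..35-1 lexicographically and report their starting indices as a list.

rank→(start, suffix):
  0 → (17, 'aaeefceegeddgfbdab')
  1 → (14, 'aafaaeefceegeddgfbdab')
  2 → (9, 'aafeeaafaaeefceegeddgfbdab')
  3 → (33, 'ab')
  4 → (7, 'adaafeeaafaaeefceegeddgfbdab')
  5 → (18, 'aeefceegeddgfbdab')
  6 → (15, 'afaaeefceegeddgfbdab')
  7 → (10, 'afeeaafaaeefceegeddgfbdab')
  8 → (1, 'agcfdeadaafeeaafaaeefceegeddgfbdab')
  9 → (34, 'b')
  10 → (31, 'bdab')
  11 → (22, 'ceegeddgfbdab')
  12 → (3, 'cfdeadaafeeaafaaeefceegeddgfbdab')
  13 → (8, 'daafeeaafaaeefceegeddgfbdab')
  14 → (32, 'dab')
  15 → (0, 'dagcfdeadaafeeaafaaeefceegeddgfbdab')
  16 → (27, 'ddgfbdab')
  17 → (5, 'deadaafeeaafaaeefceegeddgfbdab')
  18 → (28, 'dgfbdab')
  19 → (13, 'eaafaaeefceegeddgfbdab')
  20 → (6, 'eadaafeeaafaaeefceegeddgfbdab')
  21 → (26, 'eddgfbdab')
  22 → (12, 'eeaafaaeefceegeddgfbdab')
  23 → (19, 'eefceegeddgfbdab')
  24 → (23, 'eegeddgfbdab')
  25 → (20, 'efceegeddgfbdab')
  26 → (24, 'egeddgfbdab')
  27 → (16, 'faaeefceegeddgfbdab')
  28 → (30, 'fbdab')
  29 → (21, 'fceegeddgfbdab')
  30 → (4, 'fdeadaafeeaafaaeefceegeddgfbdab')
  31 → (11, 'feeaafaaeefceegeddgfbdab')
  32 → (2, 'gcfdeadaafeeaafaaeefceegeddgfbdab')
  33 → (25, 'geddgfbdab')
  34 → (29, 'gfbdab')

[17, 14, 9, 33, 7, 18, 15, 10, 1, 34, 31, 22, 3, 8, 32, 0, 27, 5, 28, 13, 6, 26, 12, 19, 23, 20, 24, 16, 30, 21, 4, 11, 2, 25, 29]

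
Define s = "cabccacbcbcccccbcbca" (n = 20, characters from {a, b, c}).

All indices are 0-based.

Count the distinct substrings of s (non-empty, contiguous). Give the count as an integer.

169

rank | idx | suffix
   0 |  19 | a
   1 |   1 | abccacbcbcccccbcbca
   2 |   5 | acbcbcccccbcbca
   3 |  17 | bca
   4 |  15 | bcbca
   5 |   7 | bcbcccccbcbca
   6 |   2 | bccacbcbcccccbcbca
   7 |   9 | bcccccbcbca
   8 |  18 | ca
   9 |   0 | cabccacbcbcccccbcbca
  10 |   4 | cacbcbcccccbcbca
  11 |  16 | cbca
  12 |  14 | cbcbca
  13 |   6 | cbcbcccccbcbca
  14 |   8 | cbcccccbcbca
  15 |   3 | ccacbcbcccccbcbca
  16 |  13 | ccbcbca
  17 |  12 | cccbcbca
  18 |  11 | ccccbcbca
  19 |  10 | cccccbcbca

SA = [19, 1, 5, 17, 15, 7, 2, 9, 18, 0, 4, 16, 14, 6, 8, 3, 13, 12, 11, 10]
[i] adj suffixes → lcp
  [1] 19/1 → 1 ('a')
  [2] 1/5 → 1 ('a')
  [3] 5/17 → 0 ('')
  [4] 17/15 → 2 ('bc')
  [5] 15/7 → 4 ('bcbc')
  [6] 7/2 → 2 ('bc')
  [7] 2/9 → 3 ('bcc')
  [8] 9/18 → 0 ('')
  [9] 18/0 → 2 ('ca')
  [10] 0/4 → 2 ('ca')
  [11] 4/16 → 1 ('c')
  [12] 16/14 → 3 ('cbc')
  [13] 14/6 → 5 ('cbcbc')
  [14] 6/8 → 3 ('cbc')
  [15] 8/3 → 1 ('c')
  [16] 3/13 → 2 ('cc')
  [17] 13/12 → 2 ('cc')
  [18] 12/11 → 3 ('ccc')
  [19] 11/10 → 4 ('cccc')

n(n+1)/2 = 20·21/2 = 210
Σ LCP = 0 + 1 + 1 + 0 + 2 + 4 + 2 + 3 + 0 + 2 + 2 + 1 + 3 + 5 + 3 + 1 + 2 + 2 + 3 + 4 = 41
distinct = 210 − 41 = 169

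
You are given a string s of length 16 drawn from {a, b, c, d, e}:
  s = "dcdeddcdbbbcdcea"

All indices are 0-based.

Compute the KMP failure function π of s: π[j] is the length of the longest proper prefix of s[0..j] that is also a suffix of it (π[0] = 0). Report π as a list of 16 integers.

π[0] = 0
j=1 s[j]='c': π[1]=0 (border '')
j=2 s[j]='d': π[2]=1 (border 'd')
j=3 s[j]='e': k: 1→0; π[3]=0 (border '')
j=4 s[j]='d': π[4]=1 (border 'd')
j=5 s[j]='d': k: 1→0; π[5]=1 (border 'd')
j=6 s[j]='c': π[6]=2 (border 'dc')
j=7 s[j]='d': π[7]=3 (border 'dcd')
j=8 s[j]='b': k: 3→1→0; π[8]=0 (border '')
j=9 s[j]='b': π[9]=0 (border '')
j=10 s[j]='b': π[10]=0 (border '')
j=11 s[j]='c': π[11]=0 (border '')
j=12 s[j]='d': π[12]=1 (border 'd')
j=13 s[j]='c': π[13]=2 (border 'dc')
j=14 s[j]='e': k: 2→0; π[14]=0 (border '')
j=15 s[j]='a': π[15]=0 (border '')

[0, 0, 1, 0, 1, 1, 2, 3, 0, 0, 0, 0, 1, 2, 0, 0]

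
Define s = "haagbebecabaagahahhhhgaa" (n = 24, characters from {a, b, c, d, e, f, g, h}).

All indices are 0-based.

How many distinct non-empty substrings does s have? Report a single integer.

271

rank→(start, suffix):
  0 → (23, 'a')
  1 → (22, 'aa')
  2 → (11, 'aagahahhhhgaa')
  3 → (1, 'aagbebecabaagahahhhhgaa')
  4 → (9, 'abaagahahhhhgaa')
  5 → (12, 'agahahhhhgaa')
  6 → (2, 'agbebecabaagahahhhhgaa')
  7 → (14, 'ahahhhhgaa')
  8 → (16, 'ahhhhgaa')
  9 → (10, 'baagahahhhhgaa')
  10 → (4, 'bebecabaagahahhhhgaa')
  11 → (6, 'becabaagahahhhhgaa')
  12 → (8, 'cabaagahahhhhgaa')
  13 → (5, 'ebecabaagahahhhhgaa')
  14 → (7, 'ecabaagahahhhhgaa')
  15 → (21, 'gaa')
  16 → (13, 'gahahhhhgaa')
  17 → (3, 'gbebecabaagahahhhhgaa')
  18 → (0, 'haagbebecabaagahahhhhgaa')
  19 → (15, 'hahhhhgaa')
  20 → (20, 'hgaa')
  21 → (19, 'hhgaa')
  22 → (18, 'hhhgaa')
  23 → (17, 'hhhhgaa')

SA = [23, 22, 11, 1, 9, 12, 2, 14, 16, 10, 4, 6, 8, 5, 7, 21, 13, 3, 0, 15, 20, 19, 18, 17]
i: (SA[i-1],SA[i]) lcp shared
  1: (23,22) 1 'a'
  2: (22,11) 2 'aa'
  3: (11,1) 3 'aag'
  4: (1,9) 1 'a'
  5: (9,12) 1 'a'
  6: (12,2) 2 'ag'
  7: (2,14) 1 'a'
  8: (14,16) 2 'ah'
  9: (16,10) 0 ''
  10: (10,4) 1 'b'
  11: (4,6) 2 'be'
  12: (6,8) 0 ''
  13: (8,5) 0 ''
  14: (5,7) 1 'e'
  15: (7,21) 0 ''
  16: (21,13) 2 'ga'
  17: (13,3) 1 'g'
  18: (3,0) 0 ''
  19: (0,15) 2 'ha'
  20: (15,20) 1 'h'
  21: (20,19) 1 'h'
  22: (19,18) 2 'hh'
  23: (18,17) 3 'hhh'

n(n+1)/2 = 24·25/2 = 300
Σ LCP = 0 + 1 + 2 + 3 + 1 + 1 + 2 + 1 + 2 + 0 + 1 + 2 + 0 + 0 + 1 + 0 + 2 + 1 + 0 + 2 + 1 + 1 + 2 + 3 = 29
distinct = 300 − 29 = 271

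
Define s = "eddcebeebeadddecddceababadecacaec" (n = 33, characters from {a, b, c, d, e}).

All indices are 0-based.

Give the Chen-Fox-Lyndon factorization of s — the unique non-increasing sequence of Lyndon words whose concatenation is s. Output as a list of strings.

["e", "d", "d", "ce", "bee", "be", "adddecddce", "ababadecacaec"]

emit factor 1: 'e' (i=0, period=1)
emit factor 2: 'd' (i=1, period=1)
emit factor 3: 'd' (i=2, period=1)
emit factor 4: 'ce' (i=3, period=2)
emit factor 5: 'bee' (i=5, period=3)
emit factor 6: 'be' (i=8, period=2)
emit factor 7: 'adddecddce' (i=10, period=10)
emit factor 8: 'ababadecacaec' (i=20, period=13)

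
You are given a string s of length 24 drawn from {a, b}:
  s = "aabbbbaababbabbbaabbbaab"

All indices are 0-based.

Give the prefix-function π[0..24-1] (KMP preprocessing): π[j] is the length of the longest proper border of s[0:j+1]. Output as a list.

[0, 1, 0, 0, 0, 0, 1, 2, 3, 1, 0, 0, 1, 0, 0, 0, 1, 2, 3, 4, 5, 1, 2, 3]

π[0] = 0
j=1 s[j]='a': π[1]=1 (border 'a')
j=2 s[j]='b': k: 1→0; π[2]=0 (border '')
j=3 s[j]='b': π[3]=0 (border '')
j=4 s[j]='b': π[4]=0 (border '')
j=5 s[j]='b': π[5]=0 (border '')
j=6 s[j]='a': π[6]=1 (border 'a')
j=7 s[j]='a': π[7]=2 (border 'aa')
j=8 s[j]='b': π[8]=3 (border 'aab')
j=9 s[j]='a': k: 3→0; π[9]=1 (border 'a')
j=10 s[j]='b': k: 1→0; π[10]=0 (border '')
j=11 s[j]='b': π[11]=0 (border '')
j=12 s[j]='a': π[12]=1 (border 'a')
j=13 s[j]='b': k: 1→0; π[13]=0 (border '')
j=14 s[j]='b': π[14]=0 (border '')
j=15 s[j]='b': π[15]=0 (border '')
j=16 s[j]='a': π[16]=1 (border 'a')
j=17 s[j]='a': π[17]=2 (border 'aa')
j=18 s[j]='b': π[18]=3 (border 'aab')
j=19 s[j]='b': π[19]=4 (border 'aabb')
j=20 s[j]='b': π[20]=5 (border 'aabbb')
j=21 s[j]='a': k: 5→0; π[21]=1 (border 'a')
j=22 s[j]='a': π[22]=2 (border 'aa')
j=23 s[j]='b': π[23]=3 (border 'aab')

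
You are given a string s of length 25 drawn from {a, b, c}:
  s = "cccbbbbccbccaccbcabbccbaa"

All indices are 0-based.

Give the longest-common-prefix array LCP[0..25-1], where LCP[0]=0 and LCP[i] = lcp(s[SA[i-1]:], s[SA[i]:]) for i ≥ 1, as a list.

[0, 1, 1, 1, 0, 1, 3, 2, 5, 1, 2, 3, 4, 0, 2, 1, 2, 2, 3, 1, 2, 3, 3, 4, 2]

rank | idx | suffix
   0 |  24 | a
   1 |  23 | aa
   2 |  17 | abbccbaa
   3 |  12 | accbcabbccbaa
   4 |  22 | baa
   5 |   3 | bbbbccbccaccbcabbccbaa
   6 |   4 | bbbccbccaccbcabbccbaa
   7 |  18 | bbccbaa
   8 |   5 | bbccbccaccbcabbccbaa
   9 |  15 | bcabbccbaa
  10 |   9 | bccaccbcabbccbaa
  11 |  19 | bccbaa
  12 |   6 | bccbccaccbcabbccbaa
  13 |  16 | cabbccbaa
  14 |  11 | caccbcabbccbaa
  15 |  21 | cbaa
  16 |   2 | cbbbbccbccaccbcabbccbaa
  17 |  14 | cbcabbccbaa
  18 |   8 | cbccaccbcabbccbaa
  19 |  10 | ccaccbcabbccbaa
  20 |  20 | ccbaa
  21 |   1 | ccbbbbccbccaccbcabbccbaa
  22 |  13 | ccbcabbccbaa
  23 |   7 | ccbccaccbcabbccbaa
  24 |   0 | cccbbbbccbccaccbcabbccbaa

SA = [24, 23, 17, 12, 22, 3, 4, 18, 5, 15, 9, 19, 6, 16, 11, 21, 2, 14, 8, 10, 20, 1, 13, 7, 0]
[i] adj suffixes → lcp
  [1] 24/23 → 1 ('a')
  [2] 23/17 → 1 ('a')
  [3] 17/12 → 1 ('a')
  [4] 12/22 → 0 ('')
  [5] 22/3 → 1 ('b')
  [6] 3/4 → 3 ('bbb')
  [7] 4/18 → 2 ('bb')
  [8] 18/5 → 5 ('bbccb')
  [9] 5/15 → 1 ('b')
  [10] 15/9 → 2 ('bc')
  [11] 9/19 → 3 ('bcc')
  [12] 19/6 → 4 ('bccb')
  [13] 6/16 → 0 ('')
  [14] 16/11 → 2 ('ca')
  [15] 11/21 → 1 ('c')
  [16] 21/2 → 2 ('cb')
  [17] 2/14 → 2 ('cb')
  [18] 14/8 → 3 ('cbc')
  [19] 8/10 → 1 ('c')
  [20] 10/20 → 2 ('cc')
  [21] 20/1 → 3 ('ccb')
  [22] 1/13 → 3 ('ccb')
  [23] 13/7 → 4 ('ccbc')
  [24] 7/0 → 2 ('cc')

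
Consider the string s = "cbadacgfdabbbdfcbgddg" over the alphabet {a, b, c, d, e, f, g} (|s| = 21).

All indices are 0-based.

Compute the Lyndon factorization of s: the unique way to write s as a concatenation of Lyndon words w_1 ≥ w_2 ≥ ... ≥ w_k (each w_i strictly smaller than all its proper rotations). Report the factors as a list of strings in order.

emit factor 1: 'c' (i=0, period=1)
emit factor 2: 'b' (i=1, period=1)
emit factor 3: 'ad' (i=2, period=2)
emit factor 4: 'acgfd' (i=4, period=5)
emit factor 5: 'abbbdfcbgddg' (i=9, period=12)

["c", "b", "ad", "acgfd", "abbbdfcbgddg"]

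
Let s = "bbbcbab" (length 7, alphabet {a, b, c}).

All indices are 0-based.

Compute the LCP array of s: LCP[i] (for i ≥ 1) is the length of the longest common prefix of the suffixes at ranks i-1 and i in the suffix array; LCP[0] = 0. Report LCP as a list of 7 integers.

sorted suffixes:
  #0 SA[0]=5  'ab'
  #1 SA[1]=6  'b'
  #2 SA[2]=4  'bab'
  #3 SA[3]=0  'bbbcbab'
  #4 SA[4]=1  'bbcbab'
  #5 SA[5]=2  'bcbab'
  #6 SA[6]=3  'cbab'

SA = [5, 6, 4, 0, 1, 2, 3]
rank  pair      lcp
   1  s[5:],s[6:]  0  ''
   2  s[6:],s[4:]  1  'b'
   3  s[4:],s[0:]  1  'b'
   4  s[0:],s[1:]  2  'bb'
   5  s[1:],s[2:]  1  'b'
   6  s[2:],s[3:]  0  ''

[0, 0, 1, 1, 2, 1, 0]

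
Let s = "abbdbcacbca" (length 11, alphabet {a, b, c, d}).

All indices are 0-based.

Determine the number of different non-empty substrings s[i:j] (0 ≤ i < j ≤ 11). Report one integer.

56

rank→(start, suffix):
  0 → (10, 'a')
  1 → (0, 'abbdbcacbca')
  2 → (6, 'acbca')
  3 → (1, 'bbdbcacbca')
  4 → (8, 'bca')
  5 → (4, 'bcacbca')
  6 → (2, 'bdbcacbca')
  7 → (9, 'ca')
  8 → (5, 'cacbca')
  9 → (7, 'cbca')
  10 → (3, 'dbcacbca')

SA = [10, 0, 6, 1, 8, 4, 2, 9, 5, 7, 3]
[i] adj suffixes → lcp
  [1] 10/0 → 1 ('a')
  [2] 0/6 → 1 ('a')
  [3] 6/1 → 0 ('')
  [4] 1/8 → 1 ('b')
  [5] 8/4 → 3 ('bca')
  [6] 4/2 → 1 ('b')
  [7] 2/9 → 0 ('')
  [8] 9/5 → 2 ('ca')
  [9] 5/7 → 1 ('c')
  [10] 7/3 → 0 ('')

n(n+1)/2 = 11·12/2 = 66
Σ LCP = 0 + 1 + 1 + 0 + 1 + 3 + 1 + 0 + 2 + 1 + 0 = 10
distinct = 66 − 10 = 56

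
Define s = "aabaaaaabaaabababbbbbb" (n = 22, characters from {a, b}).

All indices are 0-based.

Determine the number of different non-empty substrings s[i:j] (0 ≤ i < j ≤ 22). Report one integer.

sorted suffixes:
  #0 SA[0]=3  'aaaaabaaabababbbbbb'
  #1 SA[1]=4  'aaaabaaabababbbbbb'
  #2 SA[2]=5  'aaabaaabababbbbbb'
  #3 SA[3]=9  'aaabababbbbbb'
  #4 SA[4]=0  'aabaaaaabaaabababbbbbb'
  #5 SA[5]=6  'aabaaabababbbbbb'
  #6 SA[6]=10  'aabababbbbbb'
  #7 SA[7]=1  'abaaaaabaaabababbbbbb'
  #8 SA[8]=7  'abaaabababbbbbb'
  #9 SA[9]=11  'abababbbbbb'
  #10 SA[10]=13  'ababbbbbb'
  #11 SA[11]=15  'abbbbbb'
  #12 SA[12]=21  'b'
  #13 SA[13]=2  'baaaaabaaabababbbbbb'
  #14 SA[14]=8  'baaabababbbbbb'
  #15 SA[15]=12  'bababbbbbb'
  #16 SA[16]=14  'babbbbbb'
  #17 SA[17]=20  'bb'
  #18 SA[18]=19  'bbb'
  #19 SA[19]=18  'bbbb'
  #20 SA[20]=17  'bbbbb'
  #21 SA[21]=16  'bbbbbb'

SA = [3, 4, 5, 9, 0, 6, 10, 1, 7, 11, 13, 15, 21, 2, 8, 12, 14, 20, 19, 18, 17, 16]
rank  pair      lcp
   1  s[3:],s[4:]  4  'aaaa'
   2  s[4:],s[5:]  3  'aaa'
   3  s[5:],s[9:]  5  'aaaba'
   4  s[9:],s[0:]  2  'aa'
   5  s[0:],s[6:]  6  'aabaaa'
   6  s[6:],s[10:]  4  'aaba'
   7  s[10:],s[1:]  1  'a'
   8  s[1:],s[7:]  5  'abaaa'
   9  s[7:],s[11:]  3  'aba'
  10  s[11:],s[13:]  4  'abab'
  11  s[13:],s[15:]  2  'ab'
  12  s[15:],s[21:]  0  ''
  13  s[21:],s[2:]  1  'b'
  14  s[2:],s[8:]  4  'baaa'
  15  s[8:],s[12:]  2  'ba'
  16  s[12:],s[14:]  3  'bab'
  17  s[14:],s[20:]  1  'b'
  18  s[20:],s[19:]  2  'bb'
  19  s[19:],s[18:]  3  'bbb'
  20  s[18:],s[17:]  4  'bbbb'
  21  s[17:],s[16:]  5  'bbbbb'

n(n+1)/2 = 22·23/2 = 253
Σ LCP = 0 + 4 + 3 + 5 + 2 + 6 + 4 + 1 + 5 + 3 + 4 + 2 + 0 + 1 + 4 + 2 + 3 + 1 + 2 + 3 + 4 + 5 = 64
distinct = 253 − 64 = 189

189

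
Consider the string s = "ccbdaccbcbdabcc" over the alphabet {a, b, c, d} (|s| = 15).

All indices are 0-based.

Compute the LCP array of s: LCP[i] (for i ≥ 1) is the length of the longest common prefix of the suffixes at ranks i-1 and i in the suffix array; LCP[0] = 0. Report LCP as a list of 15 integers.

rank→(start, suffix):
  0 → (11, 'abcc')
  1 → (4, 'accbcbdabcc')
  2 → (7, 'bcbdabcc')
  3 → (12, 'bcc')
  4 → (9, 'bdabcc')
  5 → (2, 'bdaccbcbdabcc')
  6 → (14, 'c')
  7 → (6, 'cbcbdabcc')
  8 → (8, 'cbdabcc')
  9 → (1, 'cbdaccbcbdabcc')
  10 → (13, 'cc')
  11 → (5, 'ccbcbdabcc')
  12 → (0, 'ccbdaccbcbdabcc')
  13 → (10, 'dabcc')
  14 → (3, 'daccbcbdabcc')

SA = [11, 4, 7, 12, 9, 2, 14, 6, 8, 1, 13, 5, 0, 10, 3]
[i] adj suffixes → lcp
  [1] 11/4 → 1 ('a')
  [2] 4/7 → 0 ('')
  [3] 7/12 → 2 ('bc')
  [4] 12/9 → 1 ('b')
  [5] 9/2 → 3 ('bda')
  [6] 2/14 → 0 ('')
  [7] 14/6 → 1 ('c')
  [8] 6/8 → 2 ('cb')
  [9] 8/1 → 4 ('cbda')
  [10] 1/13 → 1 ('c')
  [11] 13/5 → 2 ('cc')
  [12] 5/0 → 3 ('ccb')
  [13] 0/10 → 0 ('')
  [14] 10/3 → 2 ('da')

[0, 1, 0, 2, 1, 3, 0, 1, 2, 4, 1, 2, 3, 0, 2]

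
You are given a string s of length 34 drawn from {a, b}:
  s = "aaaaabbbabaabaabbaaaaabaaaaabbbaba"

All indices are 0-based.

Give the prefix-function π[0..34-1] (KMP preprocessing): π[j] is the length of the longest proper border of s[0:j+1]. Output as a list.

[0, 1, 2, 3, 4, 0, 0, 0, 1, 0, 1, 2, 0, 1, 2, 0, 0, 1, 2, 3, 4, 5, 6, 1, 2, 3, 4, 5, 6, 7, 8, 9, 10, 11]

π[0] = 0
j=1 s[j]='a': π[1]=1 (border 'a')
j=2 s[j]='a': π[2]=2 (border 'aa')
j=3 s[j]='a': π[3]=3 (border 'aaa')
j=4 s[j]='a': π[4]=4 (border 'aaaa')
j=5 s[j]='b': k: 4→3→2→1→0; π[5]=0 (border '')
j=6 s[j]='b': π[6]=0 (border '')
j=7 s[j]='b': π[7]=0 (border '')
j=8 s[j]='a': π[8]=1 (border 'a')
j=9 s[j]='b': k: 1→0; π[9]=0 (border '')
j=10 s[j]='a': π[10]=1 (border 'a')
j=11 s[j]='a': π[11]=2 (border 'aa')
j=12 s[j]='b': k: 2→1→0; π[12]=0 (border '')
j=13 s[j]='a': π[13]=1 (border 'a')
j=14 s[j]='a': π[14]=2 (border 'aa')
j=15 s[j]='b': k: 2→1→0; π[15]=0 (border '')
j=16 s[j]='b': π[16]=0 (border '')
j=17 s[j]='a': π[17]=1 (border 'a')
j=18 s[j]='a': π[18]=2 (border 'aa')
j=19 s[j]='a': π[19]=3 (border 'aaa')
j=20 s[j]='a': π[20]=4 (border 'aaaa')
j=21 s[j]='a': π[21]=5 (border 'aaaaa')
j=22 s[j]='b': π[22]=6 (border 'aaaaab')
j=23 s[j]='a': k: 6→0; π[23]=1 (border 'a')
j=24 s[j]='a': π[24]=2 (border 'aa')
j=25 s[j]='a': π[25]=3 (border 'aaa')
j=26 s[j]='a': π[26]=4 (border 'aaaa')
j=27 s[j]='a': π[27]=5 (border 'aaaaa')
j=28 s[j]='b': π[28]=6 (border 'aaaaab')
j=29 s[j]='b': π[29]=7 (border 'aaaaabb')
j=30 s[j]='b': π[30]=8 (border 'aaaaabbb')
j=31 s[j]='a': π[31]=9 (border 'aaaaabbba')
j=32 s[j]='b': π[32]=10 (border 'aaaaabbbab')
j=33 s[j]='a': π[33]=11 (border 'aaaaabbbaba')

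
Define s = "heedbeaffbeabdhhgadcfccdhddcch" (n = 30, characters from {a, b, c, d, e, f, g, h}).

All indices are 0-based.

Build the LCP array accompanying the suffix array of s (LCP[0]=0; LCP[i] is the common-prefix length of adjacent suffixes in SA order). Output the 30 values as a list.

[0, 1, 1, 0, 1, 3, 0, 2, 1, 1, 1, 0, 1, 2, 1, 1, 2, 0, 2, 1, 1, 0, 1, 1, 0, 0, 1, 1, 1, 1]

rank→(start, suffix):
  0 → (11, 'abdhhgadcfccdhddcch')
  1 → (17, 'adcfccdhddcch')
  2 → (6, 'affbeabdhhgadcfccdhddcch')
  3 → (12, 'bdhhgadcfccdhddcch')
  4 → (9, 'beabdhhgadcfccdhddcch')
  5 → (4, 'beaffbeabdhhgadcfccdhddcch')
  6 → (21, 'ccdhddcch')
  7 → (27, 'cch')
  8 → (22, 'cdhddcch')
  9 → (19, 'cfccdhddcch')
  10 → (28, 'ch')
  11 → (3, 'dbeaffbeabdhhgadcfccdhddcch')
  12 → (26, 'dcch')
  13 → (18, 'dcfccdhddcch')
  14 → (25, 'ddcch')
  15 → (23, 'dhddcch')
  16 → (13, 'dhhgadcfccdhddcch')
  17 → (10, 'eabdhhgadcfccdhddcch')
  18 → (5, 'eaffbeabdhhgadcfccdhddcch')
  19 → (2, 'edbeaffbeabdhhgadcfccdhddcch')
  20 → (1, 'eedbeaffbeabdhhgadcfccdhddcch')
  21 → (8, 'fbeabdhhgadcfccdhddcch')
  22 → (20, 'fccdhddcch')
  23 → (7, 'ffbeabdhhgadcfccdhddcch')
  24 → (16, 'gadcfccdhddcch')
  25 → (29, 'h')
  26 → (24, 'hddcch')
  27 → (0, 'heedbeaffbeabdhhgadcfccdhddcch')
  28 → (15, 'hgadcfccdhddcch')
  29 → (14, 'hhgadcfccdhddcch')

SA = [11, 17, 6, 12, 9, 4, 21, 27, 22, 19, 28, 3, 26, 18, 25, 23, 13, 10, 5, 2, 1, 8, 20, 7, 16, 29, 24, 0, 15, 14]
rank  pair      lcp
   1  s[11:],s[17:]  1  'a'
   2  s[17:],s[6:]  1  'a'
   3  s[6:],s[12:]  0  ''
   4  s[12:],s[9:]  1  'b'
   5  s[9:],s[4:]  3  'bea'
   6  s[4:],s[21:]  0  ''
   7  s[21:],s[27:]  2  'cc'
   8  s[27:],s[22:]  1  'c'
   9  s[22:],s[19:]  1  'c'
  10  s[19:],s[28:]  1  'c'
  11  s[28:],s[3:]  0  ''
  12  s[3:],s[26:]  1  'd'
  13  s[26:],s[18:]  2  'dc'
  14  s[18:],s[25:]  1  'd'
  15  s[25:],s[23:]  1  'd'
  16  s[23:],s[13:]  2  'dh'
  17  s[13:],s[10:]  0  ''
  18  s[10:],s[5:]  2  'ea'
  19  s[5:],s[2:]  1  'e'
  20  s[2:],s[1:]  1  'e'
  21  s[1:],s[8:]  0  ''
  22  s[8:],s[20:]  1  'f'
  23  s[20:],s[7:]  1  'f'
  24  s[7:],s[16:]  0  ''
  25  s[16:],s[29:]  0  ''
  26  s[29:],s[24:]  1  'h'
  27  s[24:],s[0:]  1  'h'
  28  s[0:],s[15:]  1  'h'
  29  s[15:],s[14:]  1  'h'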